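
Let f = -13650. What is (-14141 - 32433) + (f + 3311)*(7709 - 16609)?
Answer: 91970526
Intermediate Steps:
(-14141 - 32433) + (f + 3311)*(7709 - 16609) = (-14141 - 32433) + (-13650 + 3311)*(7709 - 16609) = -46574 - 10339*(-8900) = -46574 + 92017100 = 91970526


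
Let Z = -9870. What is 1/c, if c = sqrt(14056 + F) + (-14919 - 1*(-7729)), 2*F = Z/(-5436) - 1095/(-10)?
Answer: -3257070/23411940719 - sqrt(2895839193)/23411940719 ≈ -0.00014142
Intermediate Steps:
F = 25213/453 (F = (-9870/(-5436) - 1095/(-10))/2 = (-9870*(-1/5436) - 1095*(-1/10))/2 = (1645/906 + 219/2)/2 = (1/2)*(50426/453) = 25213/453 ≈ 55.658)
c = -7190 + sqrt(2895839193)/453 (c = sqrt(14056 + 25213/453) + (-14919 - 1*(-7729)) = sqrt(6392581/453) + (-14919 + 7729) = sqrt(2895839193)/453 - 7190 = -7190 + sqrt(2895839193)/453 ≈ -7071.2)
1/c = 1/(-7190 + sqrt(2895839193)/453)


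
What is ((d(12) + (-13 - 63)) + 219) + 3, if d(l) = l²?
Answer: 290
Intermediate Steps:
((d(12) + (-13 - 63)) + 219) + 3 = ((12² + (-13 - 63)) + 219) + 3 = ((144 - 76) + 219) + 3 = (68 + 219) + 3 = 287 + 3 = 290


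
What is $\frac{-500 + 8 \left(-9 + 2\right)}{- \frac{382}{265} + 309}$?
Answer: $- \frac{147340}{81503} \approx -1.8078$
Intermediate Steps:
$\frac{-500 + 8 \left(-9 + 2\right)}{- \frac{382}{265} + 309} = \frac{-500 + 8 \left(-7\right)}{\left(-382\right) \frac{1}{265} + 309} = \frac{-500 - 56}{- \frac{382}{265} + 309} = - \frac{556}{\frac{81503}{265}} = \left(-556\right) \frac{265}{81503} = - \frac{147340}{81503}$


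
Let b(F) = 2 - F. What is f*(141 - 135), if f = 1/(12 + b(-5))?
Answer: 6/19 ≈ 0.31579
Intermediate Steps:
f = 1/19 (f = 1/(12 + (2 - 1*(-5))) = 1/(12 + (2 + 5)) = 1/(12 + 7) = 1/19 ≈ 0.052632)
f*(141 - 135) = (141 - 135)/19 = (1/19)*6 = 6/19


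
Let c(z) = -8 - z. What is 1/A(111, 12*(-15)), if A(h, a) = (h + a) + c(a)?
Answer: 1/103 ≈ 0.0097087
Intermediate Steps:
A(h, a) = -8 + h (A(h, a) = (h + a) + (-8 - a) = (a + h) + (-8 - a) = -8 + h)
1/A(111, 12*(-15)) = 1/(-8 + 111) = 1/103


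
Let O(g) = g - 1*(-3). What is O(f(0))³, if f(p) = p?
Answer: 27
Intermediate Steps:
O(g) = 3 + g (O(g) = g + 3 = 3 + g)
O(f(0))³ = (3 + 0)³ = 3³ = 27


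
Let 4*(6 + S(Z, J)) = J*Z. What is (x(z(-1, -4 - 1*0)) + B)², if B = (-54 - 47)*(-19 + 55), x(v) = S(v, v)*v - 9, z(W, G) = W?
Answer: 211906249/16 ≈ 1.3244e+7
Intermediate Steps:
S(Z, J) = -6 + J*Z/4 (S(Z, J) = -6 + (J*Z)/4 = -6 + J*Z/4)
x(v) = -9 + v*(-6 + v²/4) (x(v) = (-6 + v*v/4)*v - 9 = (-6 + v²/4)*v - 9 = v*(-6 + v²/4) - 9 = -9 + v*(-6 + v²/4))
B = -3636 (B = -101*36 = -3636)
(x(z(-1, -4 - 1*0)) + B)² = ((-9 + (¼)*(-1)*(-24 + (-1)²)) - 3636)² = ((-9 + (¼)*(-1)*(-24 + 1)) - 3636)² = ((-9 + (¼)*(-1)*(-23)) - 3636)² = ((-9 + 23/4) - 3636)² = (-13/4 - 3636)² = (-14557/4)² = 211906249/16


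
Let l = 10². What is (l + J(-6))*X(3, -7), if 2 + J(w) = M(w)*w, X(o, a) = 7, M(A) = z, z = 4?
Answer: 518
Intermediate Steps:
l = 100
M(A) = 4
J(w) = -2 + 4*w
(l + J(-6))*X(3, -7) = (100 + (-2 + 4*(-6)))*7 = (100 + (-2 - 24))*7 = (100 - 26)*7 = 74*7 = 518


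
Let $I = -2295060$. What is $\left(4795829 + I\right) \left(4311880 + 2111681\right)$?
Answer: $16063842218409$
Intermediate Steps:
$\left(4795829 + I\right) \left(4311880 + 2111681\right) = \left(4795829 - 2295060\right) \left(4311880 + 2111681\right) = 2500769 \cdot 6423561 = 16063842218409$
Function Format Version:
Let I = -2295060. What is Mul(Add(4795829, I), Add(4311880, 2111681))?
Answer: 16063842218409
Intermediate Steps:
Mul(Add(4795829, I), Add(4311880, 2111681)) = Mul(Add(4795829, -2295060), Add(4311880, 2111681)) = Mul(2500769, 6423561) = 16063842218409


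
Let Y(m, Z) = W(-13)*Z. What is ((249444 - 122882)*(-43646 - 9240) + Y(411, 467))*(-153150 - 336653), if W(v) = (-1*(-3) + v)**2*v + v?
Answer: 3278727128162709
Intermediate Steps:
W(v) = v + v*(3 + v)**2 (W(v) = (3 + v)**2*v + v = v*(3 + v)**2 + v = v + v*(3 + v)**2)
Y(m, Z) = -1313*Z (Y(m, Z) = (-13*(1 + (3 - 13)**2))*Z = (-13*(1 + (-10)**2))*Z = (-13*(1 + 100))*Z = (-13*101)*Z = -1313*Z)
((249444 - 122882)*(-43646 - 9240) + Y(411, 467))*(-153150 - 336653) = ((249444 - 122882)*(-43646 - 9240) - 1313*467)*(-153150 - 336653) = (126562*(-52886) - 613171)*(-489803) = (-6693357932 - 613171)*(-489803) = -6693971103*(-489803) = 3278727128162709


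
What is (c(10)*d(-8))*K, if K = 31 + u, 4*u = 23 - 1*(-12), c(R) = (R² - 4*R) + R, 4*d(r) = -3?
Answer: -16695/8 ≈ -2086.9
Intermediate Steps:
d(r) = -¾ (d(r) = (¼)*(-3) = -¾)
c(R) = R² - 3*R
u = 35/4 (u = (23 - 1*(-12))/4 = (23 + 12)/4 = (¼)*35 = 35/4 ≈ 8.7500)
K = 159/4 (K = 31 + 35/4 = 159/4 ≈ 39.750)
(c(10)*d(-8))*K = ((10*(-3 + 10))*(-¾))*(159/4) = ((10*7)*(-¾))*(159/4) = (70*(-¾))*(159/4) = -105/2*159/4 = -16695/8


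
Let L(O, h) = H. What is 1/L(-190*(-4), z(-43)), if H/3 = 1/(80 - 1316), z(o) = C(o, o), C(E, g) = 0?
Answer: -412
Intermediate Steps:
z(o) = 0
H = -1/412 (H = 3/(80 - 1316) = 3/(-1236) = 3*(-1/1236) = -1/412 ≈ -0.0024272)
L(O, h) = -1/412
1/L(-190*(-4), z(-43)) = 1/(-1/412) = -412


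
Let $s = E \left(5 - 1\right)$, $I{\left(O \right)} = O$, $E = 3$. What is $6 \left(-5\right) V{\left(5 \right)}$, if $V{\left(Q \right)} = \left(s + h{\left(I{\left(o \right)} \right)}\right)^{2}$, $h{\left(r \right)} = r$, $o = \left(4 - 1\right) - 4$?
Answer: $-3630$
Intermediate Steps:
$o = -1$ ($o = 3 - 4 = -1$)
$s = 12$ ($s = 3 \left(5 - 1\right) = 3 \cdot 4 = 12$)
$V{\left(Q \right)} = 121$ ($V{\left(Q \right)} = \left(12 - 1\right)^{2} = 11^{2} = 121$)
$6 \left(-5\right) V{\left(5 \right)} = 6 \left(-5\right) 121 = \left(-30\right) 121 = -3630$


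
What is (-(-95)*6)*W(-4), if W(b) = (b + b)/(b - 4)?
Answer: 570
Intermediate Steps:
W(b) = 2*b/(-4 + b) (W(b) = (2*b)/(-4 + b) = 2*b/(-4 + b))
(-(-95)*6)*W(-4) = (-(-95)*6)*(2*(-4)/(-4 - 4)) = (-19*(-30))*(2*(-4)/(-8)) = 570*(2*(-4)*(-1/8)) = 570*1 = 570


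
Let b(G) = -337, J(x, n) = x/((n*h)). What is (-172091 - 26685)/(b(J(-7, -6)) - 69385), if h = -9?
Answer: 99388/34861 ≈ 2.8510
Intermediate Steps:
J(x, n) = -x/(9*n) (J(x, n) = x/((n*(-9))) = x/((-9*n)) = x*(-1/(9*n)) = -x/(9*n))
(-172091 - 26685)/(b(J(-7, -6)) - 69385) = (-172091 - 26685)/(-337 - 69385) = -198776/(-69722) = -198776*(-1/69722) = 99388/34861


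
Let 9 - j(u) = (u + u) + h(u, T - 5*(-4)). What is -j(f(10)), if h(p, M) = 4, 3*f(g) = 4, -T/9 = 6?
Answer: -7/3 ≈ -2.3333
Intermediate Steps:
T = -54 (T = -9*6 = -54)
f(g) = 4/3 (f(g) = (⅓)*4 = 4/3)
j(u) = 5 - 2*u (j(u) = 9 - ((u + u) + 4) = 9 - (2*u + 4) = 9 - (4 + 2*u) = 9 + (-4 - 2*u) = 5 - 2*u)
-j(f(10)) = -(5 - 2*4/3) = -(5 - 8/3) = -1*7/3 = -7/3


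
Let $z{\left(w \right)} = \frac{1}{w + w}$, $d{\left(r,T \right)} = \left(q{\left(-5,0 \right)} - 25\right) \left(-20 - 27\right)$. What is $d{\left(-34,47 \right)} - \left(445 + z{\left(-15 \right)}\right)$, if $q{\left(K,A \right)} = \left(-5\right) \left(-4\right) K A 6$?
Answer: $\frac{21901}{30} \approx 730.03$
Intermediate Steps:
$q{\left(K,A \right)} = 120 A K$ ($q{\left(K,A \right)} = 20 A K 6 = 20 \cdot 6 A K = 120 A K$)
$d{\left(r,T \right)} = 1175$ ($d{\left(r,T \right)} = \left(120 \cdot 0 \left(-5\right) - 25\right) \left(-20 - 27\right) = \left(0 - 25\right) \left(-47\right) = \left(-25\right) \left(-47\right) = 1175$)
$z{\left(w \right)} = \frac{1}{2 w}$
$d{\left(-34,47 \right)} - \left(445 + z{\left(-15 \right)}\right) = 1175 - \left(445 + \frac{1}{2 \left(-15\right)}\right) = 1175 - \left(445 + \frac{1}{2} \left(- \frac{1}{15}\right)\right) = 1175 - \left(445 - \frac{1}{30}\right) = 1175 - \frac{13349}{30} = \frac{21901}{30}$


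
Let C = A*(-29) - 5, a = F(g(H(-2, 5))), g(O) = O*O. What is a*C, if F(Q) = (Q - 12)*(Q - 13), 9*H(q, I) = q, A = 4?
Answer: -122867272/6561 ≈ -18727.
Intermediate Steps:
H(q, I) = q/9
g(O) = O²
F(Q) = (-13 + Q)*(-12 + Q) (F(Q) = (-12 + Q)*(-13 + Q) = (-13 + Q)*(-12 + Q))
a = 1015432/6561 (a = 156 + (((⅑)*(-2))²)² - 25*((⅑)*(-2))² = 156 + ((-2/9)²)² - 25*(-2/9)² = 156 + (4/81)² - 25*4/81 = 156 + 16/6561 - 100/81 = 1015432/6561 ≈ 154.77)
C = -121 (C = 4*(-29) - 5 = -116 - 5 = -121)
a*C = (1015432/6561)*(-121) = -122867272/6561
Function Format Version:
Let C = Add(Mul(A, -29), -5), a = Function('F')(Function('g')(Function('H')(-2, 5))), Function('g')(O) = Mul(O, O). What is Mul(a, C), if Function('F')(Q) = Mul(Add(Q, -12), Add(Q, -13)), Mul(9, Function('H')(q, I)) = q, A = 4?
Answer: Rational(-122867272, 6561) ≈ -18727.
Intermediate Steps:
Function('H')(q, I) = Mul(Rational(1, 9), q)
Function('g')(O) = Pow(O, 2)
Function('F')(Q) = Mul(Add(-13, Q), Add(-12, Q)) (Function('F')(Q) = Mul(Add(-12, Q), Add(-13, Q)) = Mul(Add(-13, Q), Add(-12, Q)))
a = Rational(1015432, 6561) (a = Add(156, Pow(Pow(Mul(Rational(1, 9), -2), 2), 2), Mul(-25, Pow(Mul(Rational(1, 9), -2), 2))) = Add(156, Pow(Pow(Rational(-2, 9), 2), 2), Mul(-25, Pow(Rational(-2, 9), 2))) = Add(156, Pow(Rational(4, 81), 2), Mul(-25, Rational(4, 81))) = Add(156, Rational(16, 6561), Rational(-100, 81)) = Rational(1015432, 6561) ≈ 154.77)
C = -121 (C = Add(Mul(4, -29), -5) = Add(-116, -5) = -121)
Mul(a, C) = Mul(Rational(1015432, 6561), -121) = Rational(-122867272, 6561)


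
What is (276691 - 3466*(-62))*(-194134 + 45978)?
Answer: -72830970948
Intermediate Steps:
(276691 - 3466*(-62))*(-194134 + 45978) = (276691 + 214892)*(-148156) = 491583*(-148156) = -72830970948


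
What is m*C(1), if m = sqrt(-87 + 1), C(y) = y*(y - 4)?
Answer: -3*I*sqrt(86) ≈ -27.821*I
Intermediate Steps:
C(y) = y*(-4 + y)
m = I*sqrt(86) (m = sqrt(-86) = I*sqrt(86) ≈ 9.2736*I)
m*C(1) = (I*sqrt(86))*(1*(-4 + 1)) = (I*sqrt(86))*(1*(-3)) = (I*sqrt(86))*(-3) = -3*I*sqrt(86)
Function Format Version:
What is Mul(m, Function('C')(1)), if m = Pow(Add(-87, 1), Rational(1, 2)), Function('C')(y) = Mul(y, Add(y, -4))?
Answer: Mul(-3, I, Pow(86, Rational(1, 2))) ≈ Mul(-27.821, I)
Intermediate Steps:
Function('C')(y) = Mul(y, Add(-4, y))
m = Mul(I, Pow(86, Rational(1, 2))) (m = Pow(-86, Rational(1, 2)) = Mul(I, Pow(86, Rational(1, 2))) ≈ Mul(9.2736, I))
Mul(m, Function('C')(1)) = Mul(Mul(I, Pow(86, Rational(1, 2))), Mul(1, Add(-4, 1))) = Mul(Mul(I, Pow(86, Rational(1, 2))), Mul(1, -3)) = Mul(Mul(I, Pow(86, Rational(1, 2))), -3) = Mul(-3, I, Pow(86, Rational(1, 2)))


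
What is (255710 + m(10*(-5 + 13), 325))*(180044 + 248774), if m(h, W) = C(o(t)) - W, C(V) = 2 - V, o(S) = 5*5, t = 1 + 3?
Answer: 109503822116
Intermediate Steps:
t = 4
o(S) = 25
m(h, W) = -23 - W (m(h, W) = (2 - 1*25) - W = (2 - 25) - W = -23 - W)
(255710 + m(10*(-5 + 13), 325))*(180044 + 248774) = (255710 + (-23 - 1*325))*(180044 + 248774) = (255710 + (-23 - 325))*428818 = (255710 - 348)*428818 = 255362*428818 = 109503822116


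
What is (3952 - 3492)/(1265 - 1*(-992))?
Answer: 460/2257 ≈ 0.20381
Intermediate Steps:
(3952 - 3492)/(1265 - 1*(-992)) = 460/(1265 + 992) = 460/2257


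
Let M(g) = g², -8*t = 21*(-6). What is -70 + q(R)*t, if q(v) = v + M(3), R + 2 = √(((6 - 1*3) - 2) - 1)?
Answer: 161/4 ≈ 40.250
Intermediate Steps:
t = 63/4 (t = -21*(-6)/8 = -⅛*(-126) = 63/4 ≈ 15.750)
R = -2 (R = -2 + √(((6 - 1*3) - 2) - 1) = -2 + √(((6 - 3) - 2) - 1) = -2 + √((3 - 2) - 1) = -2 + √(1 - 1) = -2 + √0 = -2 + 0 = -2)
q(v) = 9 + v (q(v) = v + 3² = v + 9 = 9 + v)
-70 + q(R)*t = -70 + (9 - 2)*(63/4) = -70 + 7*(63/4) = -70 + 441/4 = 161/4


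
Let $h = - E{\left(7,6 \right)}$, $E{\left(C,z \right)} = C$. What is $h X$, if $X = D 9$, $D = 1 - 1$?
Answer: $0$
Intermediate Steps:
$D = 0$
$X = 0$ ($X = 0 \cdot 9 = 0$)
$h = -7$ ($h = \left(-1\right) 7 = -7$)
$h X = \left(-7\right) 0 = 0$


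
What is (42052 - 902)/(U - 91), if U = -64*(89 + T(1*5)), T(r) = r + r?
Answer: -41150/6427 ≈ -6.4027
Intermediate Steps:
T(r) = 2*r
U = -6336 (U = -64*(89 + 2*(1*5)) = -64*(89 + 2*5) = -64*(89 + 10) = -64*99 = -6336)
(42052 - 902)/(U - 91) = (42052 - 902)/(-6336 - 91) = 41150/(-6427) = 41150*(-1/6427) = -41150/6427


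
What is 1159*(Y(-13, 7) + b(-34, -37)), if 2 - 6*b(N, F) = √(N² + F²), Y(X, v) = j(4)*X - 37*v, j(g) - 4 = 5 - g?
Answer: -1125389/3 - 5795*√101/6 ≈ -3.8484e+5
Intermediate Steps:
j(g) = 9 - g (j(g) = 4 + (5 - g) = 9 - g)
Y(X, v) = -37*v + 5*X (Y(X, v) = (9 - 1*4)*X - 37*v = (9 - 4)*X - 37*v = 5*X - 37*v = -37*v + 5*X)
b(N, F) = ⅓ - √(F² + N²)/6 (b(N, F) = ⅓ - √(N² + F²)/6 = ⅓ - √(F² + N²)/6)
1159*(Y(-13, 7) + b(-34, -37)) = 1159*((-37*7 + 5*(-13)) + (⅓ - √((-37)² + (-34)²)/6)) = 1159*((-259 - 65) + (⅓ - √(1369 + 1156)/6)) = 1159*(-324 + (⅓ - 5*√101/6)) = 1159*(-971/3 - 5*√101/6) = -1125389/3 - 5795*√101/6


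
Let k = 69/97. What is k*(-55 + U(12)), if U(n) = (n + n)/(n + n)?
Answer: -3726/97 ≈ -38.412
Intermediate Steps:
k = 69/97 (k = 69*(1/97) = 69/97 ≈ 0.71134)
U(n) = 1 (U(n) = (2*n)/((2*n)) = (2*n)*(1/(2*n)) = 1)
k*(-55 + U(12)) = 69*(-55 + 1)/97 = (69/97)*(-54) = -3726/97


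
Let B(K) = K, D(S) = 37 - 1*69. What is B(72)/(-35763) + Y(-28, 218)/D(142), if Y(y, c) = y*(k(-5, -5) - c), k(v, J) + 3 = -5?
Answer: -9429607/47684 ≈ -197.75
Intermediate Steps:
D(S) = -32 (D(S) = 37 - 69 = -32)
k(v, J) = -8 (k(v, J) = -3 - 5 = -8)
Y(y, c) = y*(-8 - c)
B(72)/(-35763) + Y(-28, 218)/D(142) = 72/(-35763) - 1*(-28)*(8 + 218)/(-32) = 72*(-1/35763) - 1*(-28)*226*(-1/32) = -24/11921 + 6328*(-1/32) = -24/11921 - 791/4 = -9429607/47684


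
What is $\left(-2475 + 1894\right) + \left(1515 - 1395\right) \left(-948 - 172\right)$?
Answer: $-134981$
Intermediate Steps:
$\left(-2475 + 1894\right) + \left(1515 - 1395\right) \left(-948 - 172\right) = -581 + 120 \left(-1120\right) = -581 - 134400 = -134981$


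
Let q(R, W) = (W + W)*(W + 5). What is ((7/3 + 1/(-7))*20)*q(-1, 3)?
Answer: 14720/7 ≈ 2102.9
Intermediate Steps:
q(R, W) = 2*W*(5 + W) (q(R, W) = (2*W)*(5 + W) = 2*W*(5 + W))
((7/3 + 1/(-7))*20)*q(-1, 3) = ((7/3 + 1/(-7))*20)*(2*3*(5 + 3)) = ((7*(⅓) + 1*(-⅐))*20)*(2*3*8) = ((7/3 - ⅐)*20)*48 = ((46/21)*20)*48 = (920/21)*48 = 14720/7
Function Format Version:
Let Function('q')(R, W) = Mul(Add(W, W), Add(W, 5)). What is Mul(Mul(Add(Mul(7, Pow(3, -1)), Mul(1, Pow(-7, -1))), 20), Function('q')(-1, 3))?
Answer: Rational(14720, 7) ≈ 2102.9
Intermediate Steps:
Function('q')(R, W) = Mul(2, W, Add(5, W)) (Function('q')(R, W) = Mul(Mul(2, W), Add(5, W)) = Mul(2, W, Add(5, W)))
Mul(Mul(Add(Mul(7, Pow(3, -1)), Mul(1, Pow(-7, -1))), 20), Function('q')(-1, 3)) = Mul(Mul(Add(Mul(7, Pow(3, -1)), Mul(1, Pow(-7, -1))), 20), Mul(2, 3, Add(5, 3))) = Mul(Mul(Add(Mul(7, Rational(1, 3)), Mul(1, Rational(-1, 7))), 20), Mul(2, 3, 8)) = Mul(Mul(Add(Rational(7, 3), Rational(-1, 7)), 20), 48) = Mul(Mul(Rational(46, 21), 20), 48) = Mul(Rational(920, 21), 48) = Rational(14720, 7)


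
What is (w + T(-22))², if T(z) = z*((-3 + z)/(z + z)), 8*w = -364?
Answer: 3364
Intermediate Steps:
w = -91/2 (w = (⅛)*(-364) = -91/2 ≈ -45.500)
T(z) = -3/2 + z/2 (T(z) = z*((-3 + z)/((2*z))) = z*((-3 + z)*(1/(2*z))) = z*((-3 + z)/(2*z)) = -3/2 + z/2)
(w + T(-22))² = (-91/2 + (-3/2 + (½)*(-22)))² = (-91/2 + (-3/2 - 11))² = (-91/2 - 25/2)² = (-58)² = 3364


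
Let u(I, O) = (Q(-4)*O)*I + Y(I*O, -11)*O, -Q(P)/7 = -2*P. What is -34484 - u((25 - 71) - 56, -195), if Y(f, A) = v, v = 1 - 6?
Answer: 1078381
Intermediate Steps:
v = -5
Y(f, A) = -5
Q(P) = 14*P (Q(P) = -(-14)*P = 14*P)
u(I, O) = -5*O - 56*I*O (u(I, O) = ((14*(-4))*O)*I - 5*O = (-56*O)*I - 5*O = -56*I*O - 5*O = -5*O - 56*I*O)
-34484 - u((25 - 71) - 56, -195) = -34484 - (-1)*(-195)*(5 + 56*((25 - 71) - 56)) = -34484 - (-1)*(-195)*(5 + 56*(-46 - 56)) = -34484 - (-1)*(-195)*(5 + 56*(-102)) = -34484 - (-1)*(-195)*(5 - 5712) = -34484 - (-1)*(-195)*(-5707) = -34484 - 1*(-1112865) = -34484 + 1112865 = 1078381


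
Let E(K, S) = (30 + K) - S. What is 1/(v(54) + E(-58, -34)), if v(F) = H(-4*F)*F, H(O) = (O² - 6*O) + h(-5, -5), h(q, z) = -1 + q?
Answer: 1/2589090 ≈ 3.8624e-7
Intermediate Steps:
E(K, S) = 30 + K - S
H(O) = -6 + O² - 6*O (H(O) = (O² - 6*O) + (-1 - 5) = (O² - 6*O) - 6 = -6 + O² - 6*O)
v(F) = F*(-6 + 16*F² + 24*F) (v(F) = (-6 + (-4*F)² - (-24)*F)*F = (-6 + 16*F² + 24*F)*F = F*(-6 + 16*F² + 24*F))
1/(v(54) + E(-58, -34)) = 1/(2*54*(-3 + 8*54² + 12*54) + (30 - 58 - 1*(-34))) = 1/(2*54*(-3 + 8*2916 + 648) + (30 - 58 + 34)) = 1/(2*54*(-3 + 23328 + 648) + 6) = 1/(2*54*23973 + 6) = 1/(2589084 + 6) = 1/2589090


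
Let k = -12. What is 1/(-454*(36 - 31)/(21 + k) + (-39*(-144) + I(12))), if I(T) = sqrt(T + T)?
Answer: 217233/1165188566 - 81*sqrt(6)/1165188566 ≈ 0.00018627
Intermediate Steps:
I(T) = sqrt(2)*sqrt(T) (I(T) = sqrt(2*T) = sqrt(2)*sqrt(T))
1/(-454*(36 - 31)/(21 + k) + (-39*(-144) + I(12))) = 1/(-454*(36 - 31)/(21 - 12) + (-39*(-144) + sqrt(2)*sqrt(12))) = 1/(-2270/9 + (5616 + sqrt(2)*(2*sqrt(3)))) = 1/(-2270/9 + (5616 + 2*sqrt(6))) = 1/(48274/9 + 2*sqrt(6))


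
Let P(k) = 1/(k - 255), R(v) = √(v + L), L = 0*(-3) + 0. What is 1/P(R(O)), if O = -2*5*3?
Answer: -255 + I*√30 ≈ -255.0 + 5.4772*I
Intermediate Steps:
O = -30 (O = -10*3 = -30)
L = 0 (L = 0 + 0 = 0)
R(v) = √v (R(v) = √(v + 0) = √v)
P(k) = 1/(-255 + k)
1/P(R(O)) = 1/(1/(-255 + √(-30))) = 1/(1/(-255 + I*√30)) = -255 + I*√30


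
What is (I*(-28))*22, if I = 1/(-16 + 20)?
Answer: -154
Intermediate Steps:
I = ¼ (I = 1/4 = ¼ ≈ 0.25000)
(I*(-28))*22 = ((¼)*(-28))*22 = -7*22 = -154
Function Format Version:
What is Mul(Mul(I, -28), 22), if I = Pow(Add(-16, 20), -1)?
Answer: -154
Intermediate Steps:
I = Rational(1, 4) (I = Pow(4, -1) = Rational(1, 4) ≈ 0.25000)
Mul(Mul(I, -28), 22) = Mul(Mul(Rational(1, 4), -28), 22) = Mul(-7, 22) = -154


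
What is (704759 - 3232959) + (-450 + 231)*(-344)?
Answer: -2452864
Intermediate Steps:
(704759 - 3232959) + (-450 + 231)*(-344) = -2528200 - 219*(-344) = -2528200 + 75336 = -2452864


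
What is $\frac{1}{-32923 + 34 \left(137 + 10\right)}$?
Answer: $- \frac{1}{27925} \approx -3.581 \cdot 10^{-5}$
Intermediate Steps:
$\frac{1}{-32923 + 34 \left(137 + 10\right)} = \frac{1}{-32923 + 34 \cdot 147} = \frac{1}{-32923 + 4998} = \frac{1}{-27925} = - \frac{1}{27925}$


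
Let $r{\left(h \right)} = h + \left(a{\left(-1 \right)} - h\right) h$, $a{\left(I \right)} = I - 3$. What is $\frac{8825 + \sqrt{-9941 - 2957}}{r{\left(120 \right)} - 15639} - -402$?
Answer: $\frac{12211573}{30399} - \frac{i \sqrt{12898}}{30399} \approx 401.71 - 0.003736 i$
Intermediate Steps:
$a{\left(I \right)} = -3 + I$
$r{\left(h \right)} = h + h \left(-4 - h\right)$ ($r{\left(h \right)} = h + \left(\left(-3 - 1\right) - h\right) h = h + \left(-4 - h\right) h = h + h \left(-4 - h\right)$)
$\frac{8825 + \sqrt{-9941 - 2957}}{r{\left(120 \right)} - 15639} - -402 = \frac{8825 + \sqrt{-9941 - 2957}}{\left(-1\right) 120 \left(3 + 120\right) - 15639} - -402 = \frac{8825 + \sqrt{-12898}}{\left(-1\right) 120 \cdot 123 - 15639} + 402 = \frac{8825 + i \sqrt{12898}}{-14760 - 15639} + 402 = \frac{8825 + i \sqrt{12898}}{-30399} + 402 = \left(8825 + i \sqrt{12898}\right) \left(- \frac{1}{30399}\right) + 402 = \left(- \frac{8825}{30399} - \frac{i \sqrt{12898}}{30399}\right) + 402 = \frac{12211573}{30399} - \frac{i \sqrt{12898}}{30399}$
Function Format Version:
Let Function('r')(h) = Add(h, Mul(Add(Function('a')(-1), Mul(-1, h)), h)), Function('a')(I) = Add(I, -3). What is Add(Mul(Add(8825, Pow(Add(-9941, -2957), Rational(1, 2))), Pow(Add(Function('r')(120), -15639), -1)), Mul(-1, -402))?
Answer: Add(Rational(12211573, 30399), Mul(Rational(-1, 30399), I, Pow(12898, Rational(1, 2)))) ≈ Add(401.71, Mul(-0.0037360, I))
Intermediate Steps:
Function('a')(I) = Add(-3, I)
Function('r')(h) = Add(h, Mul(h, Add(-4, Mul(-1, h)))) (Function('r')(h) = Add(h, Mul(Add(Add(-3, -1), Mul(-1, h)), h)) = Add(h, Mul(Add(-4, Mul(-1, h)), h)) = Add(h, Mul(h, Add(-4, Mul(-1, h)))))
Add(Mul(Add(8825, Pow(Add(-9941, -2957), Rational(1, 2))), Pow(Add(Function('r')(120), -15639), -1)), Mul(-1, -402)) = Add(Mul(Add(8825, Pow(Add(-9941, -2957), Rational(1, 2))), Pow(Add(Mul(-1, 120, Add(3, 120)), -15639), -1)), Mul(-1, -402)) = Add(Mul(Add(8825, Pow(-12898, Rational(1, 2))), Pow(Add(Mul(-1, 120, 123), -15639), -1)), 402) = Add(Mul(Add(8825, Mul(I, Pow(12898, Rational(1, 2)))), Pow(Add(-14760, -15639), -1)), 402) = Add(Mul(Add(8825, Mul(I, Pow(12898, Rational(1, 2)))), Pow(-30399, -1)), 402) = Add(Mul(Add(8825, Mul(I, Pow(12898, Rational(1, 2)))), Rational(-1, 30399)), 402) = Add(Add(Rational(-8825, 30399), Mul(Rational(-1, 30399), I, Pow(12898, Rational(1, 2)))), 402) = Add(Rational(12211573, 30399), Mul(Rational(-1, 30399), I, Pow(12898, Rational(1, 2))))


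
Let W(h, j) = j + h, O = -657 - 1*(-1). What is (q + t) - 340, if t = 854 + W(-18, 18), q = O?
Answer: -142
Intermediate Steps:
O = -656 (O = -657 + 1 = -656)
q = -656
W(h, j) = h + j
t = 854 (t = 854 + (-18 + 18) = 854 + 0 = 854)
(q + t) - 340 = (-656 + 854) - 340 = 198 - 340 = -142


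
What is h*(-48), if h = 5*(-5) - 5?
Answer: 1440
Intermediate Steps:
h = -30 (h = -25 - 5 = -30)
h*(-48) = -30*(-48) = 1440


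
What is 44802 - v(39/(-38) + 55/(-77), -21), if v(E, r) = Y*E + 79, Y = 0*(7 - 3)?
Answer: 44723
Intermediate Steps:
Y = 0 (Y = 0*4 = 0)
v(E, r) = 79 (v(E, r) = 0*E + 79 = 0 + 79 = 79)
44802 - v(39/(-38) + 55/(-77), -21) = 44802 - 1*79 = 44802 - 79 = 44723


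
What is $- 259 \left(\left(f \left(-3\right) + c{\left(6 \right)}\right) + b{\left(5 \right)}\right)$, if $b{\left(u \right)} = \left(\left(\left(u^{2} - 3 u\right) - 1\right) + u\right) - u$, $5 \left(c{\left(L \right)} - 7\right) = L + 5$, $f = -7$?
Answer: $- \frac{50764}{5} \approx -10153.0$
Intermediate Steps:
$c{\left(L \right)} = 8 + \frac{L}{5}$ ($c{\left(L \right)} = 7 + \frac{L + 5}{5} = 7 + \frac{5 + L}{5} = 7 + \left(1 + \frac{L}{5}\right) = 8 + \frac{L}{5}$)
$b{\left(u \right)} = -1 + u^{2} - 3 u$ ($b{\left(u \right)} = \left(\left(-1 + u^{2} - 3 u\right) + u\right) - u = \left(-1 + u^{2} - 2 u\right) - u = -1 + u^{2} - 3 u$)
$- 259 \left(\left(f \left(-3\right) + c{\left(6 \right)}\right) + b{\left(5 \right)}\right) = - 259 \left(\left(\left(-7\right) \left(-3\right) + \left(8 + \frac{1}{5} \cdot 6\right)\right) - \left(16 - 25\right)\right) = - 259 \left(\left(21 + \left(8 + \frac{6}{5}\right)\right) - -9\right) = - 259 \left(\left(21 + \frac{46}{5}\right) + 9\right) = - 259 \left(\frac{151}{5} + 9\right) = \left(-259\right) \frac{196}{5} = - \frac{50764}{5}$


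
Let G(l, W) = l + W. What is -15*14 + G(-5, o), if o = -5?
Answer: -220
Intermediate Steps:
G(l, W) = W + l
-15*14 + G(-5, o) = -15*14 + (-5 - 5) = -210 - 10 = -220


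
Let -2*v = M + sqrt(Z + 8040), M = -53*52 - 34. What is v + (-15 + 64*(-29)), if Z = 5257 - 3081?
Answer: -476 - sqrt(2554) ≈ -526.54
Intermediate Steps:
Z = 2176
M = -2790 (M = -2756 - 34 = -2790)
v = 1395 - sqrt(2554) (v = -(-2790 + sqrt(2176 + 8040))/2 = -(-2790 + sqrt(10216))/2 = -(-2790 + 2*sqrt(2554))/2 = 1395 - sqrt(2554) ≈ 1344.5)
v + (-15 + 64*(-29)) = (1395 - sqrt(2554)) + (-15 + 64*(-29)) = (1395 - sqrt(2554)) + (-15 - 1856) = (1395 - sqrt(2554)) - 1871 = -476 - sqrt(2554)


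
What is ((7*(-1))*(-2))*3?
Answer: 42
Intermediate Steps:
((7*(-1))*(-2))*3 = -7*(-2)*3 = 14*3 = 42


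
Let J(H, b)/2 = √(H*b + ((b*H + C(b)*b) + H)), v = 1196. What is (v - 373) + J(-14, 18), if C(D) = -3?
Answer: 823 + 4*I*√143 ≈ 823.0 + 47.833*I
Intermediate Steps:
J(H, b) = 2*√(H - 3*b + 2*H*b) (J(H, b) = 2*√(H*b + ((b*H - 3*b) + H)) = 2*√(H*b + ((H*b - 3*b) + H)) = 2*√(H*b + ((-3*b + H*b) + H)) = 2*√(H*b + (H - 3*b + H*b)) = 2*√(H - 3*b + 2*H*b))
(v - 373) + J(-14, 18) = (1196 - 373) + 2*√(-14 - 3*18 + 2*(-14)*18) = 823 + 2*√(-14 - 54 - 504) = 823 + 2*√(-572) = 823 + 2*(2*I*√143) = 823 + 4*I*√143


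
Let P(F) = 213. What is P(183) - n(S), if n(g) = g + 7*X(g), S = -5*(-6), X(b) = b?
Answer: -27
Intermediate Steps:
S = 30
n(g) = 8*g (n(g) = g + 7*g = 8*g)
P(183) - n(S) = 213 - 8*30 = 213 - 1*240 = 213 - 240 = -27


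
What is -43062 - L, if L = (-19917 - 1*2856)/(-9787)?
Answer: -421470567/9787 ≈ -43064.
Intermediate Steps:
L = 22773/9787 (L = (-19917 - 2856)*(-1/9787) = -22773*(-1/9787) = 22773/9787 ≈ 2.3269)
-43062 - L = -43062 - 1*22773/9787 = -43062 - 22773/9787 = -421470567/9787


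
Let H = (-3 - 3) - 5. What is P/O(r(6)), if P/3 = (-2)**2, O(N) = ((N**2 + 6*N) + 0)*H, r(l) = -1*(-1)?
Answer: -12/77 ≈ -0.15584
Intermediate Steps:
H = -11 (H = -6 - 5 = -11)
r(l) = 1
O(N) = -66*N - 11*N**2 (O(N) = ((N**2 + 6*N) + 0)*(-11) = (N**2 + 6*N)*(-11) = -66*N - 11*N**2)
P = 12 (P = 3*(-2)**2 = 3*4 = 12)
P/O(r(6)) = 12/((-11*1*(6 + 1))) = 12/((-11*1*7)) = 12/(-77) = 12*(-1/77) = -12/77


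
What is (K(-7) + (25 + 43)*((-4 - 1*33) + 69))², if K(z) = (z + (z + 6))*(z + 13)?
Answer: 4528384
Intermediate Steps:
K(z) = (6 + 2*z)*(13 + z) (K(z) = (z + (6 + z))*(13 + z) = (6 + 2*z)*(13 + z))
(K(-7) + (25 + 43)*((-4 - 1*33) + 69))² = ((78 + 2*(-7)² + 32*(-7)) + (25 + 43)*((-4 - 1*33) + 69))² = ((78 + 2*49 - 224) + 68*((-4 - 33) + 69))² = ((78 + 98 - 224) + 68*(-37 + 69))² = (-48 + 68*32)² = (-48 + 2176)² = 2128² = 4528384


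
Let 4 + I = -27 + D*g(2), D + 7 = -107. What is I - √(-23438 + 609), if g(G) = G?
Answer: -259 - I*√22829 ≈ -259.0 - 151.09*I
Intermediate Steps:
D = -114 (D = -7 - 107 = -114)
I = -259 (I = -4 + (-27 - 114*2) = -4 + (-27 - 228) = -4 - 255 = -259)
I - √(-23438 + 609) = -259 - √(-23438 + 609) = -259 - √(-22829) = -259 - I*√22829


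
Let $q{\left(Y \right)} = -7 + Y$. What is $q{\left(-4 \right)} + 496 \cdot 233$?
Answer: $115557$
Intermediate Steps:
$q{\left(-4 \right)} + 496 \cdot 233 = \left(-7 - 4\right) + 496 \cdot 233 = -11 + 115568 = 115557$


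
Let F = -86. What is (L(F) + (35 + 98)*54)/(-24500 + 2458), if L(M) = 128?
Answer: -3655/11021 ≈ -0.33164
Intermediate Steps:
(L(F) + (35 + 98)*54)/(-24500 + 2458) = (128 + (35 + 98)*54)/(-24500 + 2458) = (128 + 133*54)/(-22042) = (128 + 7182)*(-1/22042) = 7310*(-1/22042) = -3655/11021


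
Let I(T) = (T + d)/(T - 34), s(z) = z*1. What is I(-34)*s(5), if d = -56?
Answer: 225/34 ≈ 6.6176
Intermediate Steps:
s(z) = z
I(T) = (-56 + T)/(-34 + T) (I(T) = (T - 56)/(T - 34) = (-56 + T)/(-34 + T))
I(-34)*s(5) = ((-56 - 34)/(-34 - 34))*5 = (-90/(-68))*5 = -1/68*(-90)*5 = (45/34)*5 = 225/34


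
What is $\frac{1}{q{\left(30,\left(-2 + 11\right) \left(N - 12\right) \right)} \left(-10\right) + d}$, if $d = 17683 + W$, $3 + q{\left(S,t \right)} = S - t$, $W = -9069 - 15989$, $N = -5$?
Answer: $- \frac{1}{9175} \approx -0.00010899$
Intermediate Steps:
$W = -25058$ ($W = -9069 - 15989 = -25058$)
$q{\left(S,t \right)} = -3 + S - t$ ($q{\left(S,t \right)} = -3 + \left(S - t\right) = -3 + S - t$)
$d = -7375$ ($d = 17683 - 25058 = -7375$)
$\frac{1}{q{\left(30,\left(-2 + 11\right) \left(N - 12\right) \right)} \left(-10\right) + d} = \frac{1}{\left(-3 + 30 - \left(-2 + 11\right) \left(-5 - 12\right)\right) \left(-10\right) - 7375} = \frac{1}{\left(-3 + 30 - 9 \left(-17\right)\right) \left(-10\right) - 7375} = \frac{1}{\left(-3 + 30 - -153\right) \left(-10\right) - 7375} = \frac{1}{\left(-3 + 30 + 153\right) \left(-10\right) - 7375} = \frac{1}{180 \left(-10\right) - 7375} = \frac{1}{-1800 - 7375} = \frac{1}{-9175} = - \frac{1}{9175}$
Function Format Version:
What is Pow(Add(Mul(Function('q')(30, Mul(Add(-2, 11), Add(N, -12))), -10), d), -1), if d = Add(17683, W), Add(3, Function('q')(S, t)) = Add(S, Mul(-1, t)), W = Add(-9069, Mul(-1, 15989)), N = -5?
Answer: Rational(-1, 9175) ≈ -0.00010899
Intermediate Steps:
W = -25058 (W = Add(-9069, -15989) = -25058)
Function('q')(S, t) = Add(-3, S, Mul(-1, t)) (Function('q')(S, t) = Add(-3, Add(S, Mul(-1, t))) = Add(-3, S, Mul(-1, t)))
d = -7375 (d = Add(17683, -25058) = -7375)
Pow(Add(Mul(Function('q')(30, Mul(Add(-2, 11), Add(N, -12))), -10), d), -1) = Pow(Add(Mul(Add(-3, 30, Mul(-1, Mul(Add(-2, 11), Add(-5, -12)))), -10), -7375), -1) = Pow(Add(Mul(Add(-3, 30, Mul(-1, Mul(9, -17))), -10), -7375), -1) = Pow(Add(Mul(Add(-3, 30, Mul(-1, -153)), -10), -7375), -1) = Pow(Add(Mul(Add(-3, 30, 153), -10), -7375), -1) = Pow(Add(Mul(180, -10), -7375), -1) = Pow(Add(-1800, -7375), -1) = Pow(-9175, -1) = Rational(-1, 9175)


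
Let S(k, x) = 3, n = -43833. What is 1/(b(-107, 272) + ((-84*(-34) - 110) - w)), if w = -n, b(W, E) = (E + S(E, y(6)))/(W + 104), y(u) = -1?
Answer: -3/123536 ≈ -2.4284e-5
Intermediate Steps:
b(W, E) = (3 + E)/(104 + W) (b(W, E) = (E + 3)/(W + 104) = (3 + E)/(104 + W))
w = 43833 (w = -1*(-43833) = 43833)
1/(b(-107, 272) + ((-84*(-34) - 110) - w)) = 1/((3 + 272)/(104 - 107) + ((-84*(-34) - 110) - 1*43833)) = 1/(275/(-3) + ((2856 - 110) - 43833)) = 1/(-1/3*275 + (2746 - 43833)) = 1/(-275/3 - 41087) = 1/(-123536/3) = -3/123536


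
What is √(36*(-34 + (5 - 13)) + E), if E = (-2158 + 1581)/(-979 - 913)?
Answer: I*√1352840071/946 ≈ 38.88*I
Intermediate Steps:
E = 577/1892 (E = -577/(-1892) = -577*(-1/1892) = 577/1892 ≈ 0.30497)
√(36*(-34 + (5 - 13)) + E) = √(36*(-34 + (5 - 13)) + 577/1892) = √(36*(-34 - 8) + 577/1892) = √(36*(-42) + 577/1892) = √(-1512 + 577/1892) = √(-2860127/1892) = I*√1352840071/946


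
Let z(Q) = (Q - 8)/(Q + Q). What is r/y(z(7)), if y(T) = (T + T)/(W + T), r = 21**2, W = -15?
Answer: 93051/2 ≈ 46526.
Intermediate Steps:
z(Q) = (-8 + Q)/(2*Q) (z(Q) = (-8 + Q)/((2*Q)) = (-8 + Q)*(1/(2*Q)) = (-8 + Q)/(2*Q))
r = 441
y(T) = 2*T/(-15 + T) (y(T) = (T + T)/(-15 + T) = (2*T)/(-15 + T) = 2*T/(-15 + T))
r/y(z(7)) = 441/((2*((1/2)*(-8 + 7)/7)/(-15 + (1/2)*(-8 + 7)/7))) = 441/((2*((1/2)*(1/7)*(-1))/(-15 + (1/2)*(1/7)*(-1)))) = 441/((2*(-1/14)/(-15 - 1/14))) = 441/((2*(-1/14)/(-211/14))) = 441/((2*(-1/14)*(-14/211))) = 441/(2/211) = 441*(211/2) = 93051/2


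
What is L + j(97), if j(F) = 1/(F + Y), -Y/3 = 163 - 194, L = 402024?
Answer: 76384561/190 ≈ 4.0202e+5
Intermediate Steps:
Y = 93 (Y = -3*(163 - 194) = -3*(-31) = 93)
j(F) = 1/(93 + F) (j(F) = 1/(F + 93) = 1/(93 + F))
L + j(97) = 402024 + 1/(93 + 97) = 402024 + 1/190 = 76384561/190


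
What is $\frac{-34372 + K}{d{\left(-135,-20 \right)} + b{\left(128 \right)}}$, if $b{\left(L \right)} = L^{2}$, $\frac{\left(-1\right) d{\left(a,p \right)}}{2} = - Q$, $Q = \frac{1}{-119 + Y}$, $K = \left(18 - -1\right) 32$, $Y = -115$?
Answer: $- \frac{3950388}{1916927} \approx -2.0608$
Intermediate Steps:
$K = 608$ ($K = \left(18 + 1\right) 32 = 19 \cdot 32 = 608$)
$Q = - \frac{1}{234}$ ($Q = \frac{1}{-119 - 115} = \frac{1}{-234} = - \frac{1}{234} \approx -0.0042735$)
$d{\left(a,p \right)} = - \frac{1}{117}$ ($d{\left(a,p \right)} = - 2 \left(\left(-1\right) \left(- \frac{1}{234}\right)\right) = \left(-2\right) \frac{1}{234} = - \frac{1}{117}$)
$\frac{-34372 + K}{d{\left(-135,-20 \right)} + b{\left(128 \right)}} = \frac{-34372 + 608}{- \frac{1}{117} + 128^{2}} = - \frac{33764}{- \frac{1}{117} + 16384} = - \frac{33764}{\frac{1916927}{117}} = \left(-33764\right) \frac{117}{1916927} = - \frac{3950388}{1916927}$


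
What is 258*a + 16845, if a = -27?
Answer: 9879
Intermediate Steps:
258*a + 16845 = 258*(-27) + 16845 = -6966 + 16845 = 9879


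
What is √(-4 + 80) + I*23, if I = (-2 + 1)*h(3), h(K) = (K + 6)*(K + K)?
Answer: -1242 + 2*√19 ≈ -1233.3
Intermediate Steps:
h(K) = 2*K*(6 + K) (h(K) = (6 + K)*(2*K) = 2*K*(6 + K))
I = -54 (I = (-2 + 1)*(2*3*(6 + 3)) = -2*3*9 = -1*54 = -54)
√(-4 + 80) + I*23 = √(-4 + 80) - 54*23 = √76 - 1242 = 2*√19 - 1242 = -1242 + 2*√19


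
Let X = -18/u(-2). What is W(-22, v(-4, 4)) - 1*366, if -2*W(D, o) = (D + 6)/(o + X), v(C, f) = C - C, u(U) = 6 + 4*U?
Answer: -3286/9 ≈ -365.11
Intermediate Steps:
v(C, f) = 0
X = 9 (X = -18/(6 + 4*(-2)) = -18/(6 - 8) = -18/(-2) = -18*(-1/2) = 9)
W(D, o) = -(6 + D)/(2*(9 + o)) (W(D, o) = -(D + 6)/(2*(o + 9)) = -(6 + D)/(2*(9 + o)))
W(-22, v(-4, 4)) - 1*366 = (-6 - 1*(-22))/(2*(9 + 0)) - 1*366 = (1/2)*(-6 + 22)/9 - 366 = (1/2)*(1/9)*16 - 366 = 8/9 - 366 = -3286/9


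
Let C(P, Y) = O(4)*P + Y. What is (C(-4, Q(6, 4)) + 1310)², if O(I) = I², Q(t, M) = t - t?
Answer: 1552516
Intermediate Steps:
Q(t, M) = 0
C(P, Y) = Y + 16*P (C(P, Y) = 4²*P + Y = 16*P + Y = Y + 16*P)
(C(-4, Q(6, 4)) + 1310)² = ((0 + 16*(-4)) + 1310)² = ((0 - 64) + 1310)² = (-64 + 1310)² = 1246² = 1552516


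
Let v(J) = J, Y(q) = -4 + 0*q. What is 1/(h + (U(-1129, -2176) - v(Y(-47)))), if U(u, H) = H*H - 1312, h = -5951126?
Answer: -1/1217458 ≈ -8.2138e-7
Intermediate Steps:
Y(q) = -4 (Y(q) = -4 + 0 = -4)
U(u, H) = -1312 + H**2 (U(u, H) = H**2 - 1312 = -1312 + H**2)
1/(h + (U(-1129, -2176) - v(Y(-47)))) = 1/(-5951126 + ((-1312 + (-2176)**2) - 1*(-4))) = 1/(-5951126 + ((-1312 + 4734976) + 4)) = 1/(-5951126 + (4733664 + 4)) = 1/(-5951126 + 4733668) = 1/(-1217458) = -1/1217458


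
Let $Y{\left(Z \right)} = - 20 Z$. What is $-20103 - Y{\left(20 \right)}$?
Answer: $-19703$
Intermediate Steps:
$-20103 - Y{\left(20 \right)} = -20103 - \left(-20\right) 20 = -20103 - -400 = -20103 + 400 = -19703$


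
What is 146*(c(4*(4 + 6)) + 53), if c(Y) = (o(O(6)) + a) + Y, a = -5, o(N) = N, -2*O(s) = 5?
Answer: 12483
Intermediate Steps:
O(s) = -5/2 (O(s) = -½*5 = -5/2)
c(Y) = -15/2 + Y (c(Y) = (-5/2 - 5) + Y = -15/2 + Y)
146*(c(4*(4 + 6)) + 53) = 146*((-15/2 + 4*(4 + 6)) + 53) = 146*((-15/2 + 4*10) + 53) = 146*((-15/2 + 40) + 53) = 146*(65/2 + 53) = 146*(171/2) = 12483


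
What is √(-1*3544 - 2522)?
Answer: 3*I*√674 ≈ 77.885*I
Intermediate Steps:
√(-1*3544 - 2522) = √(-3544 - 2522) = √(-6066) = 3*I*√674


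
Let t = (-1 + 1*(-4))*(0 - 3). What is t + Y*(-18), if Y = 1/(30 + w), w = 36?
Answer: 162/11 ≈ 14.727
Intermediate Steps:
Y = 1/66 (Y = 1/(30 + 36) = 1/66 ≈ 0.015152)
t = 15 (t = (-1 - 4)*(-3) = -5*(-3) = 15)
t + Y*(-18) = 15 + (1/66)*(-18) = 15 - 3/11 = 162/11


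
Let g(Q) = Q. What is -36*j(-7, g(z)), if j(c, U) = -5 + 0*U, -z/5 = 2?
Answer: 180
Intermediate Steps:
z = -10 (z = -5*2 = -10)
j(c, U) = -5 (j(c, U) = -5 + 0 = -5)
-36*j(-7, g(z)) = -36*(-5) = 180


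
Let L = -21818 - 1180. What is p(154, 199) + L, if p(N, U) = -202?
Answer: -23200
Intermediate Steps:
L = -22998
p(154, 199) + L = -202 - 22998 = -23200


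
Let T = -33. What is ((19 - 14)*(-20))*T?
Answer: 3300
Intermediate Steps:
((19 - 14)*(-20))*T = ((19 - 14)*(-20))*(-33) = (5*(-20))*(-33) = -100*(-33) = 3300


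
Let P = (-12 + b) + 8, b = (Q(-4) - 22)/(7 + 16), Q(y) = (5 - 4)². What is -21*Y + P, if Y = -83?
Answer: 39976/23 ≈ 1738.1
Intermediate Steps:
Q(y) = 1 (Q(y) = 1² = 1)
b = -21/23 (b = (1 - 22)/(7 + 16) = -21/23 ≈ -0.91304)
P = -113/23 (P = (-12 - 21/23) + 8 = -297/23 + 8 = -113/23 ≈ -4.9130)
-21*Y + P = -21*(-83) - 113/23 = 1743 - 113/23 = 39976/23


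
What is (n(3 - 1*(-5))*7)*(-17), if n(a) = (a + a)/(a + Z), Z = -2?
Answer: -952/3 ≈ -317.33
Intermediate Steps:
n(a) = 2*a/(-2 + a) (n(a) = (a + a)/(a - 2) = (2*a)/(-2 + a) = 2*a/(-2 + a))
(n(3 - 1*(-5))*7)*(-17) = ((2*(3 - 1*(-5))/(-2 + (3 - 1*(-5))))*7)*(-17) = ((2*(3 + 5)/(-2 + (3 + 5)))*7)*(-17) = ((2*8/(-2 + 8))*7)*(-17) = ((2*8/6)*7)*(-17) = ((2*8*(⅙))*7)*(-17) = ((8/3)*7)*(-17) = (56/3)*(-17) = -952/3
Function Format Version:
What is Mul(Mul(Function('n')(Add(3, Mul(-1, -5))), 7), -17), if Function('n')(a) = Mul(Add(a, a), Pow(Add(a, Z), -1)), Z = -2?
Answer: Rational(-952, 3) ≈ -317.33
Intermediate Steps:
Function('n')(a) = Mul(2, a, Pow(Add(-2, a), -1)) (Function('n')(a) = Mul(Add(a, a), Pow(Add(a, -2), -1)) = Mul(Mul(2, a), Pow(Add(-2, a), -1)) = Mul(2, a, Pow(Add(-2, a), -1)))
Mul(Mul(Function('n')(Add(3, Mul(-1, -5))), 7), -17) = Mul(Mul(Mul(2, Add(3, Mul(-1, -5)), Pow(Add(-2, Add(3, Mul(-1, -5))), -1)), 7), -17) = Mul(Mul(Mul(2, Add(3, 5), Pow(Add(-2, Add(3, 5)), -1)), 7), -17) = Mul(Mul(Mul(2, 8, Pow(Add(-2, 8), -1)), 7), -17) = Mul(Mul(Mul(2, 8, Pow(6, -1)), 7), -17) = Mul(Mul(Mul(2, 8, Rational(1, 6)), 7), -17) = Mul(Mul(Rational(8, 3), 7), -17) = Mul(Rational(56, 3), -17) = Rational(-952, 3)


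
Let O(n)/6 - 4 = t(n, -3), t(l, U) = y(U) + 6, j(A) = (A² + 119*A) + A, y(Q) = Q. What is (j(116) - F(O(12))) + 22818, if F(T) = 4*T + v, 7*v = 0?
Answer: 50026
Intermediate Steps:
v = 0 (v = (⅐)*0 = 0)
j(A) = A² + 120*A
t(l, U) = 6 + U (t(l, U) = U + 6 = 6 + U)
O(n) = 42 (O(n) = 24 + 6*(6 - 3) = 24 + 6*3 = 24 + 18 = 42)
F(T) = 4*T (F(T) = 4*T + 0 = 4*T)
(j(116) - F(O(12))) + 22818 = (116*(120 + 116) - 4*42) + 22818 = (116*236 - 1*168) + 22818 = (27376 - 168) + 22818 = 27208 + 22818 = 50026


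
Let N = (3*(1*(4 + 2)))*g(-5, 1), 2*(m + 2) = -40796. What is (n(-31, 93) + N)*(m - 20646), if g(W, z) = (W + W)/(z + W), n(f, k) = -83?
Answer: 1559748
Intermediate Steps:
m = -20400 (m = -2 + (½)*(-40796) = -2 - 20398 = -20400)
g(W, z) = 2*W/(W + z) (g(W, z) = (2*W)/(W + z) = 2*W/(W + z))
N = 45 (N = (3*(1*(4 + 2)))*(2*(-5)/(-5 + 1)) = (3*(1*6))*(2*(-5)/(-4)) = (3*6)*(2*(-5)*(-¼)) = 18*(5/2) = 45)
(n(-31, 93) + N)*(m - 20646) = (-83 + 45)*(-20400 - 20646) = -38*(-41046) = 1559748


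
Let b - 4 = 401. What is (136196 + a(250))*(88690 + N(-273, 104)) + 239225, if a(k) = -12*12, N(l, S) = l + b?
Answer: 12084649969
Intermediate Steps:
b = 405 (b = 4 + 401 = 405)
N(l, S) = 405 + l (N(l, S) = l + 405 = 405 + l)
a(k) = -144
(136196 + a(250))*(88690 + N(-273, 104)) + 239225 = (136196 - 144)*(88690 + (405 - 273)) + 239225 = 136052*(88690 + 132) + 239225 = 136052*88822 + 239225 = 12084410744 + 239225 = 12084649969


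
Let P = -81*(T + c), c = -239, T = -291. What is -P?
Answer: -42930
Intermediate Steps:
P = 42930 (P = -81*(-291 - 239) = -81*(-530) = 42930)
-P = -1*42930 = -42930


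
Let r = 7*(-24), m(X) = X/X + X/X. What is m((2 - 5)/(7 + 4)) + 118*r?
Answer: -19822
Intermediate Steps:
m(X) = 2 (m(X) = 1 + 1 = 2)
r = -168
m((2 - 5)/(7 + 4)) + 118*r = 2 + 118*(-168) = 2 - 19824 = -19822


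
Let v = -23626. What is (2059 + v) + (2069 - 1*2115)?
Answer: -21613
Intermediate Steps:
(2059 + v) + (2069 - 1*2115) = (2059 - 23626) + (2069 - 1*2115) = -21567 + (2069 - 2115) = -21567 - 46 = -21613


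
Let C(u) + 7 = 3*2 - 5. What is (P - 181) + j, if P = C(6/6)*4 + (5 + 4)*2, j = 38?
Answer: -149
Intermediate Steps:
C(u) = -6 (C(u) = -7 + (3*2 - 5) = -7 + (6 - 5) = -7 + 1 = -6)
P = -6 (P = -6*4 + (5 + 4)*2 = -24 + 9*2 = -24 + 18 = -6)
(P - 181) + j = (-6 - 181) + 38 = -187 + 38 = -149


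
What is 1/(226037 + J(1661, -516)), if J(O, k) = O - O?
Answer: 1/226037 ≈ 4.4241e-6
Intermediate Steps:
J(O, k) = 0
1/(226037 + J(1661, -516)) = 1/(226037 + 0) = 1/226037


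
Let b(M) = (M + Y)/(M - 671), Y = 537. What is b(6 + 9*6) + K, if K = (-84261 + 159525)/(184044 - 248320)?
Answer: -21089769/9818159 ≈ -2.1480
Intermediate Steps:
b(M) = (537 + M)/(-671 + M) (b(M) = (M + 537)/(M - 671) = (537 + M)/(-671 + M))
K = -18816/16069 (K = 75264/(-64276) = 75264*(-1/64276) = -18816/16069 ≈ -1.1709)
b(6 + 9*6) + K = (537 + (6 + 9*6))/(-671 + (6 + 9*6)) - 18816/16069 = (537 + (6 + 54))/(-671 + (6 + 54)) - 18816/16069 = (537 + 60)/(-671 + 60) - 18816/16069 = 597/(-611) - 18816/16069 = -1/611*597 - 18816/16069 = -597/611 - 18816/16069 = -21089769/9818159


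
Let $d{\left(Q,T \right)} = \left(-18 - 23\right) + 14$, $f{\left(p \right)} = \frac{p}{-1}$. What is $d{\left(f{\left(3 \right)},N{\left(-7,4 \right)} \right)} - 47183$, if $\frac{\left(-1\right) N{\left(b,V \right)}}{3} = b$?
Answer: $-47210$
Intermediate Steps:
$N{\left(b,V \right)} = - 3 b$
$f{\left(p \right)} = - p$ ($f{\left(p \right)} = p \left(-1\right) = - p$)
$d{\left(Q,T \right)} = -27$ ($d{\left(Q,T \right)} = -41 + 14 = -27$)
$d{\left(f{\left(3 \right)},N{\left(-7,4 \right)} \right)} - 47183 = -27 - 47183 = -47210$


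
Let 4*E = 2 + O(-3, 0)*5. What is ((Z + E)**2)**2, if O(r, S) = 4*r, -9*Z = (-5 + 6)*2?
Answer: 4931550625/104976 ≈ 46978.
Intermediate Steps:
Z = -2/9 (Z = -(-5 + 6)*2/9 = -2/9 ≈ -0.22222)
E = -29/2 (E = (2 + (4*(-3))*5)/4 = (2 - 12*5)/4 = (2 - 60)/4 = (1/4)*(-58) = -29/2 ≈ -14.500)
((Z + E)**2)**2 = ((-2/9 - 29/2)**2)**2 = ((-265/18)**2)**2 = (70225/324)**2 = 4931550625/104976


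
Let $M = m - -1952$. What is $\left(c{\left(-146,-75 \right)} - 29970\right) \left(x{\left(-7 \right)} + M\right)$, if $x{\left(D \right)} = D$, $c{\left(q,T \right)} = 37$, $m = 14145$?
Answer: $-481621970$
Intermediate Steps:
$M = 16097$ ($M = 14145 - -1952 = 14145 + 1952 = 16097$)
$\left(c{\left(-146,-75 \right)} - 29970\right) \left(x{\left(-7 \right)} + M\right) = \left(37 - 29970\right) \left(-7 + 16097\right) = \left(-29933\right) 16090 = -481621970$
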